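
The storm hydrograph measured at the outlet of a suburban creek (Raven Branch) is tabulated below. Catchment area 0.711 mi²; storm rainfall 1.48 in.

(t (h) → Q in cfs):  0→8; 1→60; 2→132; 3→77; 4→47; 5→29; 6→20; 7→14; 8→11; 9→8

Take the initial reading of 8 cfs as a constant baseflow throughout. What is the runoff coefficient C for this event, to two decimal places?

ΣQ_DR = 326.0 cfs; V = ΣQ_DR·Δt = 1.174 × 10^6 ft³.
Runoff depth d = V / A = 0.7105 in.
C = d / P = 0.7105 / 1.48 = 0.48.

C ≈ 0.48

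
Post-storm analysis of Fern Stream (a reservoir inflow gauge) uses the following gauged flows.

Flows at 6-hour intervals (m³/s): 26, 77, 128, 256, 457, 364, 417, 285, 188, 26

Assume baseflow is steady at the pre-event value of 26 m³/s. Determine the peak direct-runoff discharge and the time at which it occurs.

Subtracting baseflow gives direct-runoff ordinates: 0.0, 51.0, 102.0, 230.0, 431.0, 338.0, 391.0, 259.0, 162.0, 0.0 m³/s.
The maximum is 431.0 m³/s, occurring at the reading for t = 24 h.

Q_p = 431.0 m³/s at t = 24 h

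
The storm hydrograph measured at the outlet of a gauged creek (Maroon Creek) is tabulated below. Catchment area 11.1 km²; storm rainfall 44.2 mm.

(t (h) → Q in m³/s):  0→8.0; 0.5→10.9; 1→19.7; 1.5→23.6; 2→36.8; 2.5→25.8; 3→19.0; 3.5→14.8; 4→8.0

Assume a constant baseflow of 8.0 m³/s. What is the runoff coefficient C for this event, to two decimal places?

C ≈ 0.35

ΣQ_DR = 94.60 m³/s; V = ΣQ_DR·Δt = 1.703 × 10^5 m³.
Runoff depth d = V / A = 15.34 mm.
C = d / P = 15.34 / 44.2 = 0.35.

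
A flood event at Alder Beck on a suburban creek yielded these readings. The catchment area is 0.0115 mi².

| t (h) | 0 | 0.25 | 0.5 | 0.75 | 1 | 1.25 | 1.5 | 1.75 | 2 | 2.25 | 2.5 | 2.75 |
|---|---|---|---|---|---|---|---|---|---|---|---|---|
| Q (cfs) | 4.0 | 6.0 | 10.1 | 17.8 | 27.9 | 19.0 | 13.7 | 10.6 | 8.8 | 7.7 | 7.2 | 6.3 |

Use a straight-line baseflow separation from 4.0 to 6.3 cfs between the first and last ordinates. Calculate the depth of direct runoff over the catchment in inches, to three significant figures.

Direct runoff: 0.00, 1.79, 5.68, 13.17, 23.06, 13.95, 8.45, 5.14, 3.13, 1.82, 1.11, 0.00 cfs; ΣQ_DR = 77.30 cfs.
V = ΣQ_DR · Δt = 77.30 × 900 s = 69570 ft³.
Over A = 0.0115 mi², depth = V / A = 2.60 in.

d ≈ 2.60 in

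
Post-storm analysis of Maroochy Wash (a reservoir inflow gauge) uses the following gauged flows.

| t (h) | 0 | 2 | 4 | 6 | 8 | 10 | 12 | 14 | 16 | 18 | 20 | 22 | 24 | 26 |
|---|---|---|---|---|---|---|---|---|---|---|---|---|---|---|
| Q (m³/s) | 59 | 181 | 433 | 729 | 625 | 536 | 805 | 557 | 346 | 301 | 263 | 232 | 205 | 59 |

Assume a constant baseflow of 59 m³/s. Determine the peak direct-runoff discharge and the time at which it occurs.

Subtracting baseflow gives direct-runoff ordinates: 0.0, 122.0, 374.0, 670.0, 566.0, 477.0, 746.0, 498.0, 287.0, 242.0, 204.0, 173.0, 146.0, 0.0 m³/s.
The maximum is 746.0 m³/s, occurring at the reading for t = 12 h.

Q_p = 746.0 m³/s at t = 12 h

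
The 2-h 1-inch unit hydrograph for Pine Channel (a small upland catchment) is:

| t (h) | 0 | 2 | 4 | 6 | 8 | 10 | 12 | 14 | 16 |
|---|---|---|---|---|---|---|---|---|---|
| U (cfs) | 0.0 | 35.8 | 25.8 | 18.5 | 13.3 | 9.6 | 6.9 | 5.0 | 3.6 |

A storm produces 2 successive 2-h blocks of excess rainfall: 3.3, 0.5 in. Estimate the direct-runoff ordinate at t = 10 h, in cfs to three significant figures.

Q ≈ 38.3 cfs

By discrete convolution, Q_j = Σ (P_i / 1 in) · U_{j−i}.
At t = 10 h (j=5): Q = (3.3/1)·9.6 + (0.5/1)·13.3 = 38.3 cfs.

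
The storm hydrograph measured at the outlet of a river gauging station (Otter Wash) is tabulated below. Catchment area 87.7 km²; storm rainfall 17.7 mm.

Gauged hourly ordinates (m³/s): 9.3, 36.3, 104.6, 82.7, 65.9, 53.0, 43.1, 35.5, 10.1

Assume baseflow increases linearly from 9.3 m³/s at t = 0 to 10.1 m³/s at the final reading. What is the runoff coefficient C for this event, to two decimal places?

ΣQ_DR = 353.2 m³/s; V = ΣQ_DR·Δt = 1.272 × 10^6 m³.
Runoff depth d = V / A = 14.50 mm.
C = d / P = 14.50 / 17.7 = 0.82.

C ≈ 0.82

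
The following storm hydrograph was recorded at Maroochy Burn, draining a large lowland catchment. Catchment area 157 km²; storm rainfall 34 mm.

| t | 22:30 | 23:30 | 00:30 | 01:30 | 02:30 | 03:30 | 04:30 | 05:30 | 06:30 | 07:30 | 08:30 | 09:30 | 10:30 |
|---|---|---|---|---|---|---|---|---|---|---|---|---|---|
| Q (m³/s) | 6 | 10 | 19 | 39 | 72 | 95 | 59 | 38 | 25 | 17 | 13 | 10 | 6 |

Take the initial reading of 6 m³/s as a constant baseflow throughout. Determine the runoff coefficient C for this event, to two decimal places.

C ≈ 0.22

ΣQ_DR = 331.0 m³/s; V = ΣQ_DR·Δt = 1.192 × 10^6 m³.
Runoff depth d = V / A = 7.590 mm.
C = d / P = 7.590 / 34 = 0.22.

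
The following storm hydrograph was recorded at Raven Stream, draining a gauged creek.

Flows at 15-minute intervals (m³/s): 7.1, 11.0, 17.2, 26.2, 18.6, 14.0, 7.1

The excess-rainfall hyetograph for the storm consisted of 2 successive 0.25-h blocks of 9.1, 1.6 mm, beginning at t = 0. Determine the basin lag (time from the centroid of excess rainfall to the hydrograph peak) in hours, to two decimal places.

t_L ≈ 0.59 h

Centroid of excess rainfall: t_c = Σ P_i·t̄_i / ΣP_i = 0.1624 h (block centres at 0.125, 0.375 h).
Hydrograph peak occurs at t = 0.75 h, so basin lag t_L = 0.75 − 0.1624 = 0.59 h.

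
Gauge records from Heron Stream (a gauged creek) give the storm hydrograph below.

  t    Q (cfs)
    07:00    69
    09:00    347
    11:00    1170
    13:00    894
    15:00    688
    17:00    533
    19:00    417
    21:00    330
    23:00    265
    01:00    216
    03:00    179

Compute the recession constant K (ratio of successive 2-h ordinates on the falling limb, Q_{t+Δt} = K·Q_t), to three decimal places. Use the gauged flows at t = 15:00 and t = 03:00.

K ≈ 0.799

Using the recession-limb readings at t = 15:00 and t = 03:00: Q falls from 688 to 179 cfs over 6 intervals.
K = (Q₂/Q₁)^(1/6) = (179/688)^(1/6) = 0.799.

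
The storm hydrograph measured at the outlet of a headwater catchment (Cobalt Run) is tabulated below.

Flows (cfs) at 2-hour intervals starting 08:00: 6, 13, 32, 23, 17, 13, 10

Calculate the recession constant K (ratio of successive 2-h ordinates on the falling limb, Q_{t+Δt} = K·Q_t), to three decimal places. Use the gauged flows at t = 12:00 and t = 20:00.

K ≈ 0.748

Using the recession-limb readings at t = 12:00 and t = 20:00: Q falls from 32 to 10 cfs over 4 intervals.
K = (Q₂/Q₁)^(1/4) = (10/32)^(1/4) = 0.748.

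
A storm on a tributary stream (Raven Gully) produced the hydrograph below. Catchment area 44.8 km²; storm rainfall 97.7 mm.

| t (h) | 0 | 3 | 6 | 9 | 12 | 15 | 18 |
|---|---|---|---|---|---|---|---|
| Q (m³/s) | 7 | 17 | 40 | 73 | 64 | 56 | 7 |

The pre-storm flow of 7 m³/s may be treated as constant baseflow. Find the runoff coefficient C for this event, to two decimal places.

ΣQ_DR = 215.0 m³/s; V = ΣQ_DR·Δt = 2.322 × 10^6 m³.
Runoff depth d = V / A = 51.83 mm.
C = d / P = 51.83 / 97.7 = 0.53.

C ≈ 0.53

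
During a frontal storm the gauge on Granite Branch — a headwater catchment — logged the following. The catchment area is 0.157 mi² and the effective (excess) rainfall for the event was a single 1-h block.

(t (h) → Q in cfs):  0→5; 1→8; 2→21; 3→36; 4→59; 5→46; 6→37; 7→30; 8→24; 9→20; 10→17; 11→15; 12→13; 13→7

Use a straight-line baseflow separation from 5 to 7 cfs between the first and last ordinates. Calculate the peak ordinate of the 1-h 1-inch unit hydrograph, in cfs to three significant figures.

Direct runoff: 0.00, 2.85, 15.69, 30.54, 53.38, 40.23, 31.08, 23.92, 17.77, 13.62, 10.46, 8.31, 6.15, 0.00 cfs; ΣQ_DR = 254.0 cfs, peak = 53.38 cfs.
Runoff depth d = ΣQ_DR·Δt / A = 254.0 × 3600 / (0.157 mi²) = 2.507 in.
The 1-inch UH is the DRH scaled by (1 in)/d, so U_p = 53.38 × 1/2.507 = 21.3 cfs.

U_p ≈ 21.3 cfs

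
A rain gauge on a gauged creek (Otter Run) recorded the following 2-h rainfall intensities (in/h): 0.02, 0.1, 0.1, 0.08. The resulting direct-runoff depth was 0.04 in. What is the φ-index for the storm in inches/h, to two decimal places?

Only the 2 blocks with intensity above φ contribute runoff: 0.1, 0.1 in/h.
Σ(I−φ)·Δt = d  ⇒  (0.1+0.1 − 2φ)·2 = 0.04
φ = (0.2000 − 0.04/2) / 2 = 0.09 in/h.

φ ≈ 0.09 in/h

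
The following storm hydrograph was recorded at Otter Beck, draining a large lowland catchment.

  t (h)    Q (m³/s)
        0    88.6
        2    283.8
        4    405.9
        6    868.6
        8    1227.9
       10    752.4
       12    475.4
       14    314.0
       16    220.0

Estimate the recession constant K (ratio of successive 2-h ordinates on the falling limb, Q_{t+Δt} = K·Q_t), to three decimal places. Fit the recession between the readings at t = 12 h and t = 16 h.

Using the recession-limb readings at t = 12 h and t = 16 h: Q falls from 475.4 to 220.0 m³/s over 2 intervals.
K = (Q₂/Q₁)^(1/2) = (220.0/475.4)^(1/2) = 0.680.

K ≈ 0.680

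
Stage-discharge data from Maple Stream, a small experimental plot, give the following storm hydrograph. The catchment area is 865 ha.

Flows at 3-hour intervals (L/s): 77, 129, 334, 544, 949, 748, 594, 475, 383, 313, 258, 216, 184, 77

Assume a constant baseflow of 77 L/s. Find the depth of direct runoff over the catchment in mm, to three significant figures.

d ≈ 5.25 mm

Direct runoff: 0.0, 52.0, 257.0, 467.0, 872.0, 671.0, 517.0, 398.0, 306.0, 236.0, 181.0, 139.0, 107.0, 0.0 L/s; ΣQ_DR = 4203 L/s.
V = ΣQ_DR · Δt = 4203 × 10800 s = 4.539 × 10^7 L.
Over A = 865 ha, depth = V / A = 5.25 mm.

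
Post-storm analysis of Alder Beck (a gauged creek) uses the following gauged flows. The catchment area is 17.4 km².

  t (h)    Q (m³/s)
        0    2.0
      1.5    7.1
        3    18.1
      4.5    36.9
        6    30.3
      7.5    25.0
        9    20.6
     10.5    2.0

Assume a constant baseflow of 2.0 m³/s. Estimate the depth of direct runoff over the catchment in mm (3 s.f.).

Direct runoff: 0.0, 5.1, 16.1, 34.9, 28.3, 23.0, 18.6, 0.0 m³/s; ΣQ_DR = 126.0 m³/s.
V = ΣQ_DR · Δt = 126.0 × 5400 s = 6.804 × 10^5 m³.
Over A = 17.4 km², depth = V / A = 39.1 mm.

d ≈ 39.1 mm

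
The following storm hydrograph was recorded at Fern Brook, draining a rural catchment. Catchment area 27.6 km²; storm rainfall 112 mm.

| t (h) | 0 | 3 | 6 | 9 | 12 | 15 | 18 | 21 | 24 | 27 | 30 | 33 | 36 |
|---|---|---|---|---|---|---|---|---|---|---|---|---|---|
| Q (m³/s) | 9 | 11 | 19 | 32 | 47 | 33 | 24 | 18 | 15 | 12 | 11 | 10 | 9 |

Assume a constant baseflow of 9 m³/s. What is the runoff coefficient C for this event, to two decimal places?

C ≈ 0.46

ΣQ_DR = 133.0 m³/s; V = ΣQ_DR·Δt = 1.436 × 10^6 m³.
Runoff depth d = V / A = 52.04 mm.
C = d / P = 52.04 / 112 = 0.46.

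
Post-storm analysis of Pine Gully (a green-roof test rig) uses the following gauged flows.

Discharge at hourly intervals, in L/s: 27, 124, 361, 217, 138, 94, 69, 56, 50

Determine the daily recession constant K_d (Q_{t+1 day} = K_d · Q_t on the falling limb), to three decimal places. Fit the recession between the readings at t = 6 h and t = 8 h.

Between t = 6 h and t = 8 h the flow falls from 69 to 50 L/s over 2×1 h = 2 h.
Per-interval ratio K = (50/69)^(1/2) = 0.8513; K_d = K^(24/1) = 0.021.

K_d ≈ 0.021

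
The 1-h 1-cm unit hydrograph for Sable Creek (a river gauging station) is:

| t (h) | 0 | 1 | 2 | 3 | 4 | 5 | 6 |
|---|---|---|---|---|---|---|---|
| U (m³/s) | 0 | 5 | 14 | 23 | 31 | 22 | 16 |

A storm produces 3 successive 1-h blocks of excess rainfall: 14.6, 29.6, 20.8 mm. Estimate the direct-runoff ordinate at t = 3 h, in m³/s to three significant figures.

By discrete convolution, Q_j = Σ (P_i / 10 mm) · U_{j−i}.
At t = 3 h (j=3): Q = (14.6/10)·23 + (29.6/10)·14 + (20.8/10)·5 = 85.4 m³/s.

Q ≈ 85.4 m³/s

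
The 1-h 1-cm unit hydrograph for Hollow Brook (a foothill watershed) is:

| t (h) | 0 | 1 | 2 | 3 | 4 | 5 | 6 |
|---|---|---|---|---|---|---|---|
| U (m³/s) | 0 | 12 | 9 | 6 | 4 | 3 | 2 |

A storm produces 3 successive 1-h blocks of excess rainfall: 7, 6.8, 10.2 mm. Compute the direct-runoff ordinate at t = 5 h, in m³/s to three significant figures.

Q ≈ 10.9 m³/s

By discrete convolution, Q_j = Σ (P_i / 10 mm) · U_{j−i}.
At t = 5 h (j=5): Q = (7/10)·3 + (6.8/10)·4 + (10.2/10)·6 = 10.9 m³/s.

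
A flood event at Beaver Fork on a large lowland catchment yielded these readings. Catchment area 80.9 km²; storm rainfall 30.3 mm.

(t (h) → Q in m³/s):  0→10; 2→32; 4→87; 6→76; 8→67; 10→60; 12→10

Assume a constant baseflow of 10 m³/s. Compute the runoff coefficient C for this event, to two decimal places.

C ≈ 0.80

ΣQ_DR = 272.0 m³/s; V = ΣQ_DR·Δt = 1.958 × 10^6 m³.
Runoff depth d = V / A = 24.21 mm.
C = d / P = 24.21 / 30.3 = 0.80.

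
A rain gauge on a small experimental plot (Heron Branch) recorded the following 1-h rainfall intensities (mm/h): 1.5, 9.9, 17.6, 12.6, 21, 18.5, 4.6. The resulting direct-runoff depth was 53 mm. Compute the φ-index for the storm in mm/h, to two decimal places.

φ ≈ 5.32 mm/h

Only the 5 blocks with intensity above φ contribute runoff: 9.9, 17.6, 12.6, 21, 18.5 mm/h.
Σ(I−φ)·Δt = d  ⇒  (9.9+17.6+12.6+21+18.5 − 5φ)·1 = 53
φ = (79.60 − 53/1) / 5 = 5.32 mm/h.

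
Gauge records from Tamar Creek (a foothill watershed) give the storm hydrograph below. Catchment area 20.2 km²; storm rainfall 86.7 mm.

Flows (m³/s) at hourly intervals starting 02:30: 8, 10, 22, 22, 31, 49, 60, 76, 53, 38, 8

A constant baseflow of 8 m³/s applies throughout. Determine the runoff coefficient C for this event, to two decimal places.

C ≈ 0.59

ΣQ_DR = 289.0 m³/s; V = ΣQ_DR·Δt = 1.040 × 10^6 m³.
Runoff depth d = V / A = 51.50 mm.
C = d / P = 51.50 / 86.7 = 0.59.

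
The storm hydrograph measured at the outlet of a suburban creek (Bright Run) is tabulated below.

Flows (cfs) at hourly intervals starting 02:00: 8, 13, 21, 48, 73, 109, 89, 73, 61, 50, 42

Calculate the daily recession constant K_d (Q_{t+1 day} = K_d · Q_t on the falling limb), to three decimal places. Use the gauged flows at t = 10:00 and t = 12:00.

Between t = 10:00 and t = 12:00 the flow falls from 61 to 42 cfs over 2×1 h = 2 h.
Per-interval ratio K = (42/61)^(1/2) = 0.8298; K_d = K^(24/1) = 0.011.

K_d ≈ 0.011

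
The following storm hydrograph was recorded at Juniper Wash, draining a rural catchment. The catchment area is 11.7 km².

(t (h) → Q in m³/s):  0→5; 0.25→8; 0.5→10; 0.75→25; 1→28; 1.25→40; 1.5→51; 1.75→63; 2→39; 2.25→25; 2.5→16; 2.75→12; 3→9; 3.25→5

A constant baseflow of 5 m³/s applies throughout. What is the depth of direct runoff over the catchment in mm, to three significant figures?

d ≈ 20.5 mm

Direct runoff: 0.0, 3.0, 5.0, 20.0, 23.0, 35.0, 46.0, 58.0, 34.0, 20.0, 11.0, 7.0, 4.0, 0.0 m³/s; ΣQ_DR = 266.0 m³/s.
V = ΣQ_DR · Δt = 266.0 × 900 s = 2.394 × 10^5 m³.
Over A = 11.7 km², depth = V / A = 20.5 mm.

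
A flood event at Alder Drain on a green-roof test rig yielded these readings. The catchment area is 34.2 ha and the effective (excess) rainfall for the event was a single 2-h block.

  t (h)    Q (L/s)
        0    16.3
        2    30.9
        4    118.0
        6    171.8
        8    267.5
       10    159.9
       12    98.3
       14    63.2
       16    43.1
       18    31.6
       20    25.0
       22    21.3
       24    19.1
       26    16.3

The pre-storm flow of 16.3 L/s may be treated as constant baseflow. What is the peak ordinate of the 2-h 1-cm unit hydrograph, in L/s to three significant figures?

Direct runoff: 0.0, 14.6, 101.7, 155.5, 251.2, 143.6, 82.0, 46.9, 26.8, 15.3, 8.7, 5.0, 2.8, 0.0 L/s; ΣQ_DR = 854.1 L/s, peak = 251.2 L/s.
Runoff depth d = ΣQ_DR·Δt / A = 854.1 × 7200 / (34.2 ha) = 17.98 mm.
The 1-cm UH is the DRH scaled by (10 mm)/d, so U_p = 251.2 × 10/17.98 = 140 L/s.

U_p ≈ 140 L/s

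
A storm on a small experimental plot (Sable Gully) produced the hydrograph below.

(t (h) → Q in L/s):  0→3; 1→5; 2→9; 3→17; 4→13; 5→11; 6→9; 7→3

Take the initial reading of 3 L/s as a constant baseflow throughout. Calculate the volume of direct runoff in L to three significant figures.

V ≈ 1.66 × 10^5 L

Direct-runoff ordinates (Q − Q_b): 0.0, 2.0, 6.0, 14.0, 10.0, 8.0, 6.0, 0.0 L/s.
ΣQ_DR = 46.00 L/s.
With Δt = 1 h = 3600 s, V = ΣQ_DR · Δt = 46.00 × 3600 = 1.66 × 10^5 L.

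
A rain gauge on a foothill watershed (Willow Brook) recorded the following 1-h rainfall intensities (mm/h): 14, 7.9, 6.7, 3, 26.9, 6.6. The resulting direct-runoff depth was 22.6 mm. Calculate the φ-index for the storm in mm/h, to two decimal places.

φ ≈ 9.15 mm/h

Only the 2 blocks with intensity above φ contribute runoff: 14, 26.9 mm/h.
Σ(I−φ)·Δt = d  ⇒  (14+26.9 − 2φ)·1 = 22.6
φ = (40.90 − 22.6/1) / 2 = 9.15 mm/h.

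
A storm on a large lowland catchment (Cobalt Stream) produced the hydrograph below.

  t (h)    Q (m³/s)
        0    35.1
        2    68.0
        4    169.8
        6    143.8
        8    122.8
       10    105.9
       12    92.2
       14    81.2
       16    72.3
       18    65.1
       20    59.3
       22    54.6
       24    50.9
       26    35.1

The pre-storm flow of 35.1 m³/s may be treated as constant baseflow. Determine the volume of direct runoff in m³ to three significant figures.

Direct-runoff ordinates (Q − Q_b): 0.0, 32.9, 134.7, 108.7, 87.7, 70.8, 57.1, 46.1, 37.2, 30.0, 24.2, 19.5, 15.8, 0.0 m³/s.
ΣQ_DR = 664.7 m³/s.
With Δt = 2 h = 7200 s, V = ΣQ_DR · Δt = 664.7 × 7200 = 4.79 × 10^6 m³.

V ≈ 4.79 × 10^6 m³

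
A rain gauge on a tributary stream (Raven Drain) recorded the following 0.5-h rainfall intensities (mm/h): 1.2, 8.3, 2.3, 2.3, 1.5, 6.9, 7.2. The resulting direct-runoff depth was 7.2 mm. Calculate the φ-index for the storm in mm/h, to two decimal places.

Only the 3 blocks with intensity above φ contribute runoff: 8.3, 6.9, 7.2 mm/h.
Σ(I−φ)·Δt = d  ⇒  (8.3+6.9+7.2 − 3φ)·0.5 = 7.2
φ = (22.40 − 7.2/0.5) / 3 = 2.67 mm/h.

φ ≈ 2.67 mm/h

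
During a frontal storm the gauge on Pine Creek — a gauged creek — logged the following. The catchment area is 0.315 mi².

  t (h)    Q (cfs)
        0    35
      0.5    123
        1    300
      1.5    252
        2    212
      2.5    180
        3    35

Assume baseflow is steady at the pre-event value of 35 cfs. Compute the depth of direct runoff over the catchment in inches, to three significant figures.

d ≈ 2.19 in

Direct runoff: 0.0, 88.0, 265.0, 217.0, 177.0, 145.0, 0.0 cfs; ΣQ_DR = 892.0 cfs.
V = ΣQ_DR · Δt = 892.0 × 1800 s = 1.606 × 10^6 ft³.
Over A = 0.315 mi², depth = V / A = 2.19 in.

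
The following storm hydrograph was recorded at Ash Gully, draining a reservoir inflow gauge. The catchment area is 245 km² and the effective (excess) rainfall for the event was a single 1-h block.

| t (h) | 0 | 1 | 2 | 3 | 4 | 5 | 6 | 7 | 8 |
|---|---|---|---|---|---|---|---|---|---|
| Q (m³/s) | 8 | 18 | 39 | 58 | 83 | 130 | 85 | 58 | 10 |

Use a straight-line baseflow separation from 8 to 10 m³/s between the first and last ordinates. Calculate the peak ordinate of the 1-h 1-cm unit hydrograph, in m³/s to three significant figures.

U_p ≈ 201 m³/s

Direct runoff: 0.00, 9.75, 30.50, 49.25, 74.00, 120.75, 75.50, 48.25, 0.00 m³/s; ΣQ_DR = 408.0 m³/s, peak = 120.75 m³/s.
Runoff depth d = ΣQ_DR·Δt / A = 408.0 × 3600 / (245 km²) = 5.995 mm.
The 1-cm UH is the DRH scaled by (10 mm)/d, so U_p = 120.75 × 10/5.995 = 201 m³/s.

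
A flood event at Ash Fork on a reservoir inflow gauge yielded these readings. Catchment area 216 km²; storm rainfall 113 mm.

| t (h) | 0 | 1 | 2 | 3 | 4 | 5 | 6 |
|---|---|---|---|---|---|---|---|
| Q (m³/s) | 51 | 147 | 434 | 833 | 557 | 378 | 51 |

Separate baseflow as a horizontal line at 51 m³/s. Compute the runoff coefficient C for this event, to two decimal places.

ΣQ_DR = 2094 m³/s; V = ΣQ_DR·Δt = 7.538 × 10^6 m³.
Runoff depth d = V / A = 34.90 mm.
C = d / P = 34.90 / 113 = 0.31.

C ≈ 0.31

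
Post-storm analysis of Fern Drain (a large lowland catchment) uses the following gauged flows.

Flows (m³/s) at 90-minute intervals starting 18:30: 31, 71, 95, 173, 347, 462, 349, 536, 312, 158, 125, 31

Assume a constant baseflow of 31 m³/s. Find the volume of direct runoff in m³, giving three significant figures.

V ≈ 1.25 × 10^7 m³

Direct-runoff ordinates (Q − Q_b): 0.0, 40.0, 64.0, 142.0, 316.0, 431.0, 318.0, 505.0, 281.0, 127.0, 94.0, 0.0 m³/s.
ΣQ_DR = 2318 m³/s.
With Δt = 1.5 h = 5400 s, V = ΣQ_DR · Δt = 2318 × 5400 = 1.25 × 10^7 m³.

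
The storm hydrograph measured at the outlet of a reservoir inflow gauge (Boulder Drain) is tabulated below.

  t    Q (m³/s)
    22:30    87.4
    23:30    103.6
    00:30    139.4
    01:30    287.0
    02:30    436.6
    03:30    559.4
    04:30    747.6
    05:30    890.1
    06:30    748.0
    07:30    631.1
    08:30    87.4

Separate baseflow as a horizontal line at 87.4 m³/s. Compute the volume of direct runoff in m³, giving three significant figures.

Direct-runoff ordinates (Q − Q_b): 0.0, 16.2, 52.0, 199.6, 349.2, 472.0, 660.2, 802.7, 660.6, 543.7, 0.0 m³/s.
ΣQ_DR = 3756 m³/s.
With Δt = 1 h = 3600 s, V = ΣQ_DR · Δt = 3756 × 3600 = 1.35 × 10^7 m³.

V ≈ 1.35 × 10^7 m³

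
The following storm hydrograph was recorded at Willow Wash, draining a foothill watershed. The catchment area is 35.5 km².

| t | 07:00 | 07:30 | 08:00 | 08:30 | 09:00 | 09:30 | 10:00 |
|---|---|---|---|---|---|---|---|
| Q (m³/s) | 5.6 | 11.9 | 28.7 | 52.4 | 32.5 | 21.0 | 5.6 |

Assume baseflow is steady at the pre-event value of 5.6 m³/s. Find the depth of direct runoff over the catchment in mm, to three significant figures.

Direct runoff: 0.0, 6.3, 23.1, 46.8, 26.9, 15.4, 0.0 m³/s; ΣQ_DR = 118.5 m³/s.
V = ΣQ_DR · Δt = 118.5 × 1800 s = 2.133 × 10^5 m³.
Over A = 35.5 km², depth = V / A = 6.01 mm.

d ≈ 6.01 mm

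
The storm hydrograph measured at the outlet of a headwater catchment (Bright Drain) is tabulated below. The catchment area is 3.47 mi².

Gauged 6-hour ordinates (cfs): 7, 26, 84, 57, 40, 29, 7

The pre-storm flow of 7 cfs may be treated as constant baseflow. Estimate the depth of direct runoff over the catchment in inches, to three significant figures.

Direct runoff: 0.0, 19.0, 77.0, 50.0, 33.0, 22.0, 0.0 cfs; ΣQ_DR = 201.0 cfs.
V = ΣQ_DR · Δt = 201.0 × 21600 s = 4.342 × 10^6 ft³.
Over A = 3.47 mi², depth = V / A = 0.539 in.

d ≈ 0.539 in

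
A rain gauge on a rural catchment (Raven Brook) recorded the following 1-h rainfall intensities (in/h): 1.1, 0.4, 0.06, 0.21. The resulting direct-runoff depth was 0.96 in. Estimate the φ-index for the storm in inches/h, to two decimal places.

Only the 2 blocks with intensity above φ contribute runoff: 1.1, 0.4 in/h.
Σ(I−φ)·Δt = d  ⇒  (1.1+0.4 − 2φ)·1 = 0.96
φ = (1.500 − 0.96/1) / 2 = 0.27 in/h.

φ ≈ 0.27 in/h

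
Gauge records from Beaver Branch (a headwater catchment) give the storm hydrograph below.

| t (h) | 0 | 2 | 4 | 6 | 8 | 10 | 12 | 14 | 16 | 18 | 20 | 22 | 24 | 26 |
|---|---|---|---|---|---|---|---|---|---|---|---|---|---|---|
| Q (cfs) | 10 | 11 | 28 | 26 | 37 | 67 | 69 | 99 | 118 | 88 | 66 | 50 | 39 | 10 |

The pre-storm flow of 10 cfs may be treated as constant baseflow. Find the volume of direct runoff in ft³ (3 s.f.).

Direct-runoff ordinates (Q − Q_b): 0.0, 1.0, 18.0, 16.0, 27.0, 57.0, 59.0, 89.0, 108.0, 78.0, 56.0, 40.0, 29.0, 0.0 cfs.
ΣQ_DR = 578.0 cfs.
With Δt = 2 h = 7200 s, V = ΣQ_DR · Δt = 578.0 × 7200 = 4.16 × 10^6 ft³.

V ≈ 4.16 × 10^6 ft³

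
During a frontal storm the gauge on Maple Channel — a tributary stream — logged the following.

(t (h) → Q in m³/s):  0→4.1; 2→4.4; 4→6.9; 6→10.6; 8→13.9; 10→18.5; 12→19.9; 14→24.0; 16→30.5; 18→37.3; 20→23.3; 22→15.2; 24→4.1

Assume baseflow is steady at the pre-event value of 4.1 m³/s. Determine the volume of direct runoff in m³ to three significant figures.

Direct-runoff ordinates (Q − Q_b): 0.0, 0.3, 2.8, 6.5, 9.8, 14.4, 15.8, 19.9, 26.4, 33.2, 19.2, 11.1, 0.0 m³/s.
ΣQ_DR = 159.4 m³/s.
With Δt = 2 h = 7200 s, V = ΣQ_DR · Δt = 159.4 × 7200 = 1.15 × 10^6 m³.

V ≈ 1.15 × 10^6 m³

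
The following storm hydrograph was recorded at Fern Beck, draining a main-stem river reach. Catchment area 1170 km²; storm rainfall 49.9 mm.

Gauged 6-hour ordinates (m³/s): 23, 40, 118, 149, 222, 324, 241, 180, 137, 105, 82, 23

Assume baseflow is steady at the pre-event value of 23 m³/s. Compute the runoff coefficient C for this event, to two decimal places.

C ≈ 0.51

ΣQ_DR = 1368 m³/s; V = ΣQ_DR·Δt = 2.955 × 10^7 m³.
Runoff depth d = V / A = 25.26 mm.
C = d / P = 25.26 / 49.9 = 0.51.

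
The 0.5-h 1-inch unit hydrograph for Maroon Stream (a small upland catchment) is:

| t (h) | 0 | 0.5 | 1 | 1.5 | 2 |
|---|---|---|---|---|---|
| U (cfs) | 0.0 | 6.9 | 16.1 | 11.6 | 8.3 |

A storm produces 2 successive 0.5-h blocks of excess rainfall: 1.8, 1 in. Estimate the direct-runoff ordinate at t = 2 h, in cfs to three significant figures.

Q ≈ 26.5 cfs

By discrete convolution, Q_j = Σ (P_i / 1 in) · U_{j−i}.
At t = 2 h (j=4): Q = (1.8/1)·8.3 + (1/1)·11.6 = 26.5 cfs.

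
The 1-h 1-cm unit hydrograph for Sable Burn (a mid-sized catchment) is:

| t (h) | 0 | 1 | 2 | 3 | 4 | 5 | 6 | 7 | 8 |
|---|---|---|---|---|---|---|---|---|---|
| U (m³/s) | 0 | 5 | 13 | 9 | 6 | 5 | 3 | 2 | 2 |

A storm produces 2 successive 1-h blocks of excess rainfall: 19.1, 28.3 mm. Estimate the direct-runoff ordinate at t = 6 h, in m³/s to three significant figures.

By discrete convolution, Q_j = Σ (P_i / 10 mm) · U_{j−i}.
At t = 6 h (j=6): Q = (19.1/10)·3 + (28.3/10)·5 = 19.9 m³/s.

Q ≈ 19.9 m³/s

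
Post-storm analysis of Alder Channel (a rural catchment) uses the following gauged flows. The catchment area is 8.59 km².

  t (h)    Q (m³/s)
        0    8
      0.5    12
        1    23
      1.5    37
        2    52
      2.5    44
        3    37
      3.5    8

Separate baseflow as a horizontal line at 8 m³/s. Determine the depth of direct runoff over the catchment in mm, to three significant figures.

d ≈ 32.9 mm

Direct runoff: 0.0, 4.0, 15.0, 29.0, 44.0, 36.0, 29.0, 0.0 m³/s; ΣQ_DR = 157.0 m³/s.
V = ΣQ_DR · Δt = 157.0 × 1800 s = 2.826 × 10^5 m³.
Over A = 8.59 km², depth = V / A = 32.9 mm.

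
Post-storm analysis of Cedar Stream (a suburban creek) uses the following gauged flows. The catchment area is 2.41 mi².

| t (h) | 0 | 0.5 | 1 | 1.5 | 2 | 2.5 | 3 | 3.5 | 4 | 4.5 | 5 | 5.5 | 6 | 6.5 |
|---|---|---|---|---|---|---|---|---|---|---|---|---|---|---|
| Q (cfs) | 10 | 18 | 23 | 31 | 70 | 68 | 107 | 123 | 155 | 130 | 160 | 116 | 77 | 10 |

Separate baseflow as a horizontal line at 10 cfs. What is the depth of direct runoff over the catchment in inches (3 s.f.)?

d ≈ 0.308 in

Direct runoff: 0.0, 8.0, 13.0, 21.0, 60.0, 58.0, 97.0, 113.0, 145.0, 120.0, 150.0, 106.0, 67.0, 0.0 cfs; ΣQ_DR = 958.0 cfs.
V = ΣQ_DR · Δt = 958.0 × 1800 s = 1.724 × 10^6 ft³.
Over A = 2.41 mi², depth = V / A = 0.308 in.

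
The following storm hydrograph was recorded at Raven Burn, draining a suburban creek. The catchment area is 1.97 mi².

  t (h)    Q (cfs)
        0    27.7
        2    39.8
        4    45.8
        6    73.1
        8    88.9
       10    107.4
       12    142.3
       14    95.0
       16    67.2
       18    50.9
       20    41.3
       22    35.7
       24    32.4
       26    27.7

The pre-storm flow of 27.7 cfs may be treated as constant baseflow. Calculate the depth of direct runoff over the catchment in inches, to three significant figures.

d ≈ 0.767 in

Direct runoff: 0.0, 12.1, 18.1, 45.4, 61.2, 79.7, 114.6, 67.3, 39.5, 23.2, 13.6, 8.0, 4.7, 0.0 cfs; ΣQ_DR = 487.4 cfs.
V = ΣQ_DR · Δt = 487.4 × 7200 s = 3.509 × 10^6 ft³.
Over A = 1.97 mi², depth = V / A = 0.767 in.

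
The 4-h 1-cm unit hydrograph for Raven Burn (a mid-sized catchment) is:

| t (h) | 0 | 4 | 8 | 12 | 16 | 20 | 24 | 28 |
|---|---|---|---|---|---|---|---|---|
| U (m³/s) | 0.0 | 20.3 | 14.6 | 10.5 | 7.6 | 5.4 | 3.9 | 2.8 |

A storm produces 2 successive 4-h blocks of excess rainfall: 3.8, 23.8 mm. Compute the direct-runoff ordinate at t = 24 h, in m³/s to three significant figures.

By discrete convolution, Q_j = Σ (P_i / 10 mm) · U_{j−i}.
At t = 24 h (j=6): Q = (3.8/10)·3.9 + (23.8/10)·5.4 = 14.3 m³/s.

Q ≈ 14.3 m³/s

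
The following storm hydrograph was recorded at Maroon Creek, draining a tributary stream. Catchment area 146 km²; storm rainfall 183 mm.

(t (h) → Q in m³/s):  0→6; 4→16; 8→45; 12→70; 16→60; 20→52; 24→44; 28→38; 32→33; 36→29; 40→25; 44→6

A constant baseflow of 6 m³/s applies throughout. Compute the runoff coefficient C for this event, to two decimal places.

C ≈ 0.19

ΣQ_DR = 352.0 m³/s; V = ΣQ_DR·Δt = 5.069 × 10^6 m³.
Runoff depth d = V / A = 34.72 mm.
C = d / P = 34.72 / 183 = 0.19.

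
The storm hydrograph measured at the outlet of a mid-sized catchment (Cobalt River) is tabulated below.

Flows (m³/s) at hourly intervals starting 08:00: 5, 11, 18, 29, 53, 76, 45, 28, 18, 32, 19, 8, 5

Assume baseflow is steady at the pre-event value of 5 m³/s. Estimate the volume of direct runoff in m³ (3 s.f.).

Direct-runoff ordinates (Q − Q_b): 0.0, 6.0, 13.0, 24.0, 48.0, 71.0, 40.0, 23.0, 13.0, 27.0, 14.0, 3.0, 0.0 m³/s.
ΣQ_DR = 282.0 m³/s.
With Δt = 1 h = 3600 s, V = ΣQ_DR · Δt = 282.0 × 3600 = 1.02 × 10^6 m³.

V ≈ 1.02 × 10^6 m³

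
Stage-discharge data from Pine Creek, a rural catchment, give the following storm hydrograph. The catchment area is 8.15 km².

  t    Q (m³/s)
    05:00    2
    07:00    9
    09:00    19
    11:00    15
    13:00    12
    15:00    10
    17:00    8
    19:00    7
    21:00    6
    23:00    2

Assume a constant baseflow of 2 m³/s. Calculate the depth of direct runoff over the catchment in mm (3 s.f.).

Direct runoff: 0.0, 7.0, 17.0, 13.0, 10.0, 8.0, 6.0, 5.0, 4.0, 0.0 m³/s; ΣQ_DR = 70.00 m³/s.
V = ΣQ_DR · Δt = 70.00 × 7200 s = 5.040 × 10^5 m³.
Over A = 8.15 km², depth = V / A = 61.8 mm.

d ≈ 61.8 mm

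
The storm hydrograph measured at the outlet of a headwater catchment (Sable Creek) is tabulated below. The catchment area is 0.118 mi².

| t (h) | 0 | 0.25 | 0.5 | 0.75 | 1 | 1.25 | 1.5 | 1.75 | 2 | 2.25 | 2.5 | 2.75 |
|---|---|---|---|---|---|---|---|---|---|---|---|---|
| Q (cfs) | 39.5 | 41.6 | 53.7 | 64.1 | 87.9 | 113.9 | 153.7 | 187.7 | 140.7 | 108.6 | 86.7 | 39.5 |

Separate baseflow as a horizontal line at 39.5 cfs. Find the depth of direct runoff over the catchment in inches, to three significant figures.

Direct runoff: 0.0, 2.1, 14.2, 24.6, 48.4, 74.4, 114.2, 148.2, 101.2, 69.1, 47.2, 0.0 cfs; ΣQ_DR = 643.6 cfs.
V = ΣQ_DR · Δt = 643.6 × 900 s = 5.792 × 10^5 ft³.
Over A = 0.118 mi², depth = V / A = 2.11 in.

d ≈ 2.11 in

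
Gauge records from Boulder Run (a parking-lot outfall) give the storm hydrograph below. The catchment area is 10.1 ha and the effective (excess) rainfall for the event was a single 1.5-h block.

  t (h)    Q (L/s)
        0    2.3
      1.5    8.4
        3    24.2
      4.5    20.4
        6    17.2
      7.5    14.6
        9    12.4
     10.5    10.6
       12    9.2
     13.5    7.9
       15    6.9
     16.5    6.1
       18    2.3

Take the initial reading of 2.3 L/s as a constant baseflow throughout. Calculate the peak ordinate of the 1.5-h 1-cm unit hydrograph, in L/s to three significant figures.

Direct runoff: 0.0, 6.1, 21.9, 18.1, 14.9, 12.3, 10.1, 8.3, 6.9, 5.6, 4.6, 3.8, 0.0 L/s; ΣQ_DR = 112.6 L/s, peak = 21.9 L/s.
Runoff depth d = ΣQ_DR·Δt / A = 112.6 × 5400 / (10.1 ha) = 6.020 mm.
The 1-cm UH is the DRH scaled by (10 mm)/d, so U_p = 21.9 × 10/6.020 = 36.4 L/s.

U_p ≈ 36.4 L/s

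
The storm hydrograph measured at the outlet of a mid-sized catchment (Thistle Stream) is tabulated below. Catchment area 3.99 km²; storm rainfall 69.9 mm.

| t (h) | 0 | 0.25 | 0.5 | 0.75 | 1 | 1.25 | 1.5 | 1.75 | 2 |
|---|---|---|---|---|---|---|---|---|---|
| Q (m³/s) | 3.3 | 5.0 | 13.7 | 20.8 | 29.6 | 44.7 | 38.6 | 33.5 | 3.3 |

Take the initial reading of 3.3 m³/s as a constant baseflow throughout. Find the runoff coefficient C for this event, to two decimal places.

ΣQ_DR = 162.8 m³/s; V = ΣQ_DR·Δt = 1.465 × 10^5 m³.
Runoff depth d = V / A = 36.72 mm.
C = d / P = 36.72 / 69.9 = 0.53.

C ≈ 0.53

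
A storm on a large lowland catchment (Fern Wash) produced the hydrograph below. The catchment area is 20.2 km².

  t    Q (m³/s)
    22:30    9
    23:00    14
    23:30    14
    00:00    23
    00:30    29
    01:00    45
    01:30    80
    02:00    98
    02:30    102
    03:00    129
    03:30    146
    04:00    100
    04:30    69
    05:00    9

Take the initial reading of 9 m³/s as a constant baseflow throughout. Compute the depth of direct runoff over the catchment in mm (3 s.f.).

Direct runoff: 0.0, 5.0, 5.0, 14.0, 20.0, 36.0, 71.0, 89.0, 93.0, 120.0, 137.0, 91.0, 60.0, 0.0 m³/s; ΣQ_DR = 741.0 m³/s.
V = ΣQ_DR · Δt = 741.0 × 1800 s = 1.334 × 10^6 m³.
Over A = 20.2 km², depth = V / A = 66.0 mm.

d ≈ 66.0 mm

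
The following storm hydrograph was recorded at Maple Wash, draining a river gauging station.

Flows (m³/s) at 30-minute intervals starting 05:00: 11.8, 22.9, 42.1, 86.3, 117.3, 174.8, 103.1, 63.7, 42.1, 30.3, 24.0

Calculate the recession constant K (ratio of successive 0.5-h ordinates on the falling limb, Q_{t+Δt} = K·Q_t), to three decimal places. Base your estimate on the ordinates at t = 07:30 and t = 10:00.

K ≈ 0.672

Using the recession-limb readings at t = 07:30 and t = 10:00: Q falls from 174.8 to 24.0 m³/s over 5 intervals.
K = (Q₂/Q₁)^(1/5) = (24.0/174.8)^(1/5) = 0.672.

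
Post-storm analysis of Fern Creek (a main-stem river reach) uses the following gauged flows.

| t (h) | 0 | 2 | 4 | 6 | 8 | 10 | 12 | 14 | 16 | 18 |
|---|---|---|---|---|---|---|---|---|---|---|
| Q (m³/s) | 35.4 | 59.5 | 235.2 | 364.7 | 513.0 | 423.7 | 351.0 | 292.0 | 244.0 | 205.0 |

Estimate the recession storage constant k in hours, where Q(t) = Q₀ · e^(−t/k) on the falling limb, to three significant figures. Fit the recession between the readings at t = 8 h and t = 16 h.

On the falling limb, Q drops from 513.0 to 244.0 m³/s between t = 8 h and t = 16 h (Δt = 8 h).
k = −Δt / ln(Q₂/Q₁) = −8 / ln(244.0/513.0) = 10.8 h.

k ≈ 10.8 h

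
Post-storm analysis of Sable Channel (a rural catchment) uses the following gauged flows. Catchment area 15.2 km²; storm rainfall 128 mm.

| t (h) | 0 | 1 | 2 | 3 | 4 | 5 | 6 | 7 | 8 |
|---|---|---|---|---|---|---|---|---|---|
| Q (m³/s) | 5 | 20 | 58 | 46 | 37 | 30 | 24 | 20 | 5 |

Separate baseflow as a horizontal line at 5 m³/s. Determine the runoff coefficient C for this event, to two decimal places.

ΣQ_DR = 200.0 m³/s; V = ΣQ_DR·Δt = 7.200 × 10^5 m³.
Runoff depth d = V / A = 47.37 mm.
C = d / P = 47.37 / 128 = 0.37.

C ≈ 0.37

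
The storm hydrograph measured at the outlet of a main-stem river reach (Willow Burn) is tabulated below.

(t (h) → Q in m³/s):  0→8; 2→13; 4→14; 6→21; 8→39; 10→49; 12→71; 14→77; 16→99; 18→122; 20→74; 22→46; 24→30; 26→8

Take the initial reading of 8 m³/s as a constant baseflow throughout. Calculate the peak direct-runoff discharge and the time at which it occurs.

Subtracting baseflow gives direct-runoff ordinates: 0.0, 5.0, 6.0, 13.0, 31.0, 41.0, 63.0, 69.0, 91.0, 114.0, 66.0, 38.0, 22.0, 0.0 m³/s.
The maximum is 114.0 m³/s, occurring at the reading for t = 18 h.

Q_p = 114.0 m³/s at t = 18 h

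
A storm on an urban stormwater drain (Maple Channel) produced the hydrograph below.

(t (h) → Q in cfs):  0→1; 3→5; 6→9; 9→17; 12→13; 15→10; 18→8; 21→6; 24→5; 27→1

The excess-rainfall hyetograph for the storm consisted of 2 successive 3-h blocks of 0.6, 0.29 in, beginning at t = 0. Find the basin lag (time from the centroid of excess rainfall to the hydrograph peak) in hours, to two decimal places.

t_L ≈ 6.52 h

Centroid of excess rainfall: t_c = Σ P_i·t̄_i / ΣP_i = 2.4775 h (block centres at 1.5, 4.5 h).
Hydrograph peak occurs at t = 9 h, so basin lag t_L = 9 − 2.4775 = 6.52 h.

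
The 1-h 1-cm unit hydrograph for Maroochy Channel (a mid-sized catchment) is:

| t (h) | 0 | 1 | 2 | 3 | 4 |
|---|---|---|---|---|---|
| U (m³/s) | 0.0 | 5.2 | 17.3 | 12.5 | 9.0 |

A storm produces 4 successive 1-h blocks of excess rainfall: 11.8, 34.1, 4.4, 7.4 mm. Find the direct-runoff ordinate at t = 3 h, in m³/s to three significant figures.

By discrete convolution, Q_j = Σ (P_i / 10 mm) · U_{j−i}.
At t = 3 h (j=3): Q = (11.8/10)·12.5 + (34.1/10)·17.3 + (4.4/10)·5.2 + (7.4/10)·0.0 = 76.0 m³/s.

Q ≈ 76.0 m³/s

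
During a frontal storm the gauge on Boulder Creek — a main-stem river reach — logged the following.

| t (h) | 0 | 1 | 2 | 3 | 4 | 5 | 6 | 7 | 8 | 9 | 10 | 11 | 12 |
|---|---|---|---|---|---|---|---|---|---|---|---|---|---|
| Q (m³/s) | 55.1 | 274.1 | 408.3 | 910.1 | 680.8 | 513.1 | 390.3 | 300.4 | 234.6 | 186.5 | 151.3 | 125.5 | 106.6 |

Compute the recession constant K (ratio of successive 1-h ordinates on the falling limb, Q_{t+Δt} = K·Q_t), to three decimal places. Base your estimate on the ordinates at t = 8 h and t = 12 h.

Using the recession-limb readings at t = 8 h and t = 12 h: Q falls from 234.6 to 106.6 m³/s over 4 intervals.
K = (Q₂/Q₁)^(1/4) = (106.6/234.6)^(1/4) = 0.821.

K ≈ 0.821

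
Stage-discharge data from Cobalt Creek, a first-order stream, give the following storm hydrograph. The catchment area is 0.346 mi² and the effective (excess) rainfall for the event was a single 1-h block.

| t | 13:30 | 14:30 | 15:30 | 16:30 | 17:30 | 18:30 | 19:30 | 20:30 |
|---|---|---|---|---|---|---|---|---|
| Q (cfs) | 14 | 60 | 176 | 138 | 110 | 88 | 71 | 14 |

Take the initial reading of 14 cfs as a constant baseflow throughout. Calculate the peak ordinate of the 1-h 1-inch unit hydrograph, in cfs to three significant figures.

Direct runoff: 0.0, 46.0, 162.0, 124.0, 96.0, 74.0, 57.0, 0.0 cfs; ΣQ_DR = 559.0 cfs, peak = 162.0 cfs.
Runoff depth d = ΣQ_DR·Δt / A = 559.0 × 3600 / (0.346 mi²) = 2.504 in.
The 1-inch UH is the DRH scaled by (1 in)/d, so U_p = 162.0 × 1/2.504 = 64.7 cfs.

U_p ≈ 64.7 cfs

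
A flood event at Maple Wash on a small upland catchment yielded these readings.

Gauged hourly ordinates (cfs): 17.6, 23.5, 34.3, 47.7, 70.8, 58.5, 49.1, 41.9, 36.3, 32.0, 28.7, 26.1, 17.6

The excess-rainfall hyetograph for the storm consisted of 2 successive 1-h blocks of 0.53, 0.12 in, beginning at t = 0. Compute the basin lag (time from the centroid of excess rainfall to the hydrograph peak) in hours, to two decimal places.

t_L ≈ 3.32 h

Centroid of excess rainfall: t_c = Σ P_i·t̄_i / ΣP_i = 0.6846 h (block centres at 0.5, 1.5 h).
Hydrograph peak occurs at t = 4 h, so basin lag t_L = 4 − 0.6846 = 3.32 h.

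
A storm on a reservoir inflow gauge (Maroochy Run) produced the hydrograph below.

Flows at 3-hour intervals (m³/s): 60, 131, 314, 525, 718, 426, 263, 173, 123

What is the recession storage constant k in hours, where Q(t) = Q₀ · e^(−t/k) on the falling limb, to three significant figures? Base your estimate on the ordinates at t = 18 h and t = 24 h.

On the falling limb, Q drops from 263 to 123 m³/s between t = 18 h and t = 24 h (Δt = 6 h).
k = −Δt / ln(Q₂/Q₁) = −6 / ln(123/263) = 7.90 h.

k ≈ 7.90 h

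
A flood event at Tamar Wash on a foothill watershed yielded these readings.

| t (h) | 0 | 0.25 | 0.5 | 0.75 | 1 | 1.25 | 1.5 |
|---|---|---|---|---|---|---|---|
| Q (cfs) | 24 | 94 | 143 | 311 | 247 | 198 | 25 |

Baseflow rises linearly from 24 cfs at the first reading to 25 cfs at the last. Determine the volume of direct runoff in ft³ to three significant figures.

Direct-runoff ordinates (Q − Q_b): 0.00, 69.83, 118.67, 286.50, 222.33, 173.17, 0.00 cfs.
ΣQ_DR = 870.5 cfs.
With Δt = 0.25 h = 900 s, V = ΣQ_DR · Δt = 870.5 × 900 = 7.83 × 10^5 ft³.

V ≈ 7.83 × 10^5 ft³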